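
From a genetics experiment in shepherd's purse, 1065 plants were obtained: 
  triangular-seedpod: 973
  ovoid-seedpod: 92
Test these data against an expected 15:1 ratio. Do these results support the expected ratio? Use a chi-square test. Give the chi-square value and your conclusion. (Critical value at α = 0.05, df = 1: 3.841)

10.369; not consistent

Total ratio parts = 16. Expected numbers out of 1065:
  triangular-seedpod: 1065 × 15/16 = 998.4375
  ovoid-seedpod: 1065 × 1/16 = 66.5625
χ² = Σ (O − E)² / E
  triangular-seedpod: (973 − 998.4375)² / 998.4375 = 0.6481
  ovoid-seedpod: (92 − 66.5625)² / 66.5625 = 9.7212
χ² = 0.6481 + 9.7212 = 10.3693 ≈ 10.369
Degrees of freedom = 2 − 1 = 1; critical value at α = 0.05 is 3.841.
Since 10.369 > 3.841, we reject the null hypothesis — the data do not fit the 15:1 ratio.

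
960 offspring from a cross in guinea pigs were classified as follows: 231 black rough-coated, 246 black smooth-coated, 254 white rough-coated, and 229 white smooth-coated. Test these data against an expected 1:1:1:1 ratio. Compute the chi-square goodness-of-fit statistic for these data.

1.808

Total ratio parts = 4. Expected numbers out of 960:
  black rough-coated: 960 × 1/4 = 240
  black smooth-coated: 960 × 1/4 = 240
  white rough-coated: 960 × 1/4 = 240
  white smooth-coated: 960 × 1/4 = 240
χ² = Σ (O − E)² / E
  black rough-coated: (231 − 240)² / 240 = 0.3375
  black smooth-coated: (246 − 240)² / 240 = 0.1500
  white rough-coated: (254 − 240)² / 240 = 0.8167
  white smooth-coated: (229 − 240)² / 240 = 0.5042
χ² = 0.3375 + 0.1500 + 0.8167 + 0.5042 = 1.8084 ≈ 1.808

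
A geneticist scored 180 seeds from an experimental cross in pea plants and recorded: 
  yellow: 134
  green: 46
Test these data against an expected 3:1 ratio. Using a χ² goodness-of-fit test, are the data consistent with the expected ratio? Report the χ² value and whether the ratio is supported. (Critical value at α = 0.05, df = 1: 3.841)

Under the 3:1 hypothesis (Σ ratio = 4, N = 180):
  yellow: 180 × 3/4 = 135
  green: 180 × 1/4 = 45
χ² = Σ (O − E)² / E
  yellow: (134 − 135)² / 135 = 0.0074
  green: (46 − 45)² / 45 = 0.0222
χ² = 0.0074 + 0.0222 = 0.0296 ≈ 0.030
Degrees of freedom = 2 − 1 = 1; critical value at α = 0.05 is 3.841.
Since 0.030 < 3.841, we fail to reject the null hypothesis — the data are consistent with the 3:1 ratio.

0.030; consistent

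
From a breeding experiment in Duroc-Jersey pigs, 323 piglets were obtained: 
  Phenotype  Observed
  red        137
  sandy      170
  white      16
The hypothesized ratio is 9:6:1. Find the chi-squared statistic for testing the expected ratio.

31.581

Total ratio parts = 16. Expected numbers out of 323:
  red: 323 × 9/16 = 181.6875
  sandy: 323 × 6/16 = 121.125
  white: 323 × 1/16 = 20.1875
χ² = Σ (O − E)² / E
  red: (137 − 181.6875)² / 181.6875 = 10.9912
  sandy: (170 − 121.125)² / 121.125 = 19.7215
  white: (16 − 20.1875)² / 20.1875 = 0.8686
χ² = 10.9912 + 19.7215 + 0.8686 = 31.5813 ≈ 31.581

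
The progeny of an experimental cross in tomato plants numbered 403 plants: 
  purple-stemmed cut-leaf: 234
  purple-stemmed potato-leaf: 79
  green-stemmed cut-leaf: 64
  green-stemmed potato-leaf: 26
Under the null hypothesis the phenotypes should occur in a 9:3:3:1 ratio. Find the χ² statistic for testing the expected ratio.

2.188

The 9:3:3:1 ratio has 16 parts, so with N = 403 the expected counts are:
  purple-stemmed cut-leaf: 403 × 9/16 = 226.6875
  purple-stemmed potato-leaf: 403 × 3/16 = 75.5625
  green-stemmed cut-leaf: 403 × 3/16 = 75.5625
  green-stemmed potato-leaf: 403 × 1/16 = 25.1875
χ² = Σ (O − E)² / E
  purple-stemmed cut-leaf: (234 − 226.6875)² / 226.6875 = 0.2359
  purple-stemmed potato-leaf: (79 − 75.5625)² / 75.5625 = 0.1564
  green-stemmed cut-leaf: (64 − 75.5625)² / 75.5625 = 1.7693
  green-stemmed potato-leaf: (26 − 25.1875)² / 25.1875 = 0.0262
χ² = 0.2359 + 0.1564 + 1.7693 + 0.0262 = 2.1878 ≈ 2.188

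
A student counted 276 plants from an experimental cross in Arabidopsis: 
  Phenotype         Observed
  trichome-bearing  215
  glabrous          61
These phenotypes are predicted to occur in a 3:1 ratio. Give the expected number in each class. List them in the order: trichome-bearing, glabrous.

Under the 3:1 hypothesis (Σ ratio = 4, N = 276):
  trichome-bearing: 276 × 3/4 = 207
  glabrous: 276 × 1/4 = 69

207, 69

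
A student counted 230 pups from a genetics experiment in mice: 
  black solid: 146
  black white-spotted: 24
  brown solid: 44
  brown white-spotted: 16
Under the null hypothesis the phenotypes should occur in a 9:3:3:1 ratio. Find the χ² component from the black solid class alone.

2.136

The 9:3:3:1 ratio has 16 parts, so with N = 230 the expected counts are:
  black solid: 230 × 9/16 = 129.375
  black white-spotted: 230 × 3/16 = 43.125
  brown solid: 230 × 3/16 = 43.125
  brown white-spotted: 230 × 1/16 = 14.375
Contribution of black solid: (146 − 129.375)² / 129.375 = 2.1364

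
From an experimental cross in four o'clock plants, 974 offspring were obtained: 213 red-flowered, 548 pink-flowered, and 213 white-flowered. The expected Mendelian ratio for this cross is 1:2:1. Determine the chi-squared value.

15.281

Total ratio parts = 4. Expected numbers out of 974:
  red-flowered: 974 × 1/4 = 243.5
  pink-flowered: 974 × 2/4 = 487
  white-flowered: 974 × 1/4 = 243.5
χ² = Σ (O − E)² / E
  red-flowered: (213 − 243.5)² / 243.5 = 3.8203
  pink-flowered: (548 − 487)² / 487 = 7.6407
  white-flowered: (213 − 243.5)² / 243.5 = 3.8203
χ² = 3.8203 + 7.6407 + 3.8203 = 15.2813 ≈ 15.281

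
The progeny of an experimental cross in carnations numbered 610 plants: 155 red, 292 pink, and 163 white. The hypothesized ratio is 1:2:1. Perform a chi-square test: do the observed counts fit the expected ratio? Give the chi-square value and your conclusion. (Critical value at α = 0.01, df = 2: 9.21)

1.318; consistent

Expected counts for N = 610 under a 1:2:1 ratio (total parts = 4):
  red: 610 × 1/4 = 152.5
  pink: 610 × 2/4 = 305
  white: 610 × 1/4 = 152.5
χ² = Σ (O − E)² / E
  red: (155 − 152.5)² / 152.5 = 0.0410
  pink: (292 − 305)² / 305 = 0.5541
  white: (163 − 152.5)² / 152.5 = 0.7230
χ² = 0.0410 + 0.5541 + 0.7230 = 1.3181 ≈ 1.318
Degrees of freedom = 3 − 1 = 2; critical value at α = 0.01 is 9.21.
Since 1.318 < 9.21, we fail to reject the null hypothesis — the data are consistent with the 1:2:1 ratio.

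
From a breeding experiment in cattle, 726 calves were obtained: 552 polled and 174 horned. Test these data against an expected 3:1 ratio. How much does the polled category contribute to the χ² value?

0.103

Expected counts for N = 726 under a 3:1 ratio (total parts = 4):
  polled: 726 × 3/4 = 544.5
  horned: 726 × 1/4 = 181.5
Contribution of polled: (552 − 544.5)² / 544.5 = 0.1033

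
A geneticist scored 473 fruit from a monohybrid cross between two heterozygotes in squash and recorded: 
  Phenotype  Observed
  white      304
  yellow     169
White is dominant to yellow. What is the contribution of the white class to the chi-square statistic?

7.260

For a monohybrid cross between heterozygotes with complete dominance, the expected phenotypic ratio is 3:1.
Total ratio parts = 4. Expected numbers out of 473:
  white: 473 × 3/4 = 354.75
  yellow: 473 × 1/4 = 118.25
Contribution of white: (304 − 354.75)² / 354.75 = 7.2602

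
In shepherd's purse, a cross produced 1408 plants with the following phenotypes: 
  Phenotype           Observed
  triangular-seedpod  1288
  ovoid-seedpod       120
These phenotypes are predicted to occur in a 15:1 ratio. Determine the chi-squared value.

12.412

Expected counts for N = 1408 under a 15:1 ratio (total parts = 16):
  triangular-seedpod: 1408 × 15/16 = 1320
  ovoid-seedpod: 1408 × 1/16 = 88
χ² = Σ (O − E)² / E
  triangular-seedpod: (1288 − 1320)² / 1320 = 0.7758
  ovoid-seedpod: (120 − 88)² / 88 = 11.6364
χ² = 0.7758 + 11.6364 = 12.4122 ≈ 12.412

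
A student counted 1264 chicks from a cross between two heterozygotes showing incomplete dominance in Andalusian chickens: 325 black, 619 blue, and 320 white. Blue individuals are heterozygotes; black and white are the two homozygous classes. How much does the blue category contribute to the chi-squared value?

With incomplete dominance, a heterozygote × heterozygote cross gives a 1:2:1 phenotypic ratio.
Total ratio parts = 4. Expected numbers out of 1264:
  black: 1264 × 1/4 = 316
  blue: 1264 × 2/4 = 632
  white: 1264 × 1/4 = 316
Contribution of blue: (619 − 632)² / 632 = 0.2674

0.267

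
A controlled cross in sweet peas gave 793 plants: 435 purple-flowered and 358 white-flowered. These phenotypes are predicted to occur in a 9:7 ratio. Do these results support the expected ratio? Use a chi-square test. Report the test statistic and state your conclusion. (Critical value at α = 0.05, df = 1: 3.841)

Under the 9:7 hypothesis (Σ ratio = 16, N = 793):
  purple-flowered: 793 × 9/16 = 446.0625
  white-flowered: 793 × 7/16 = 346.9375
χ² = Σ (O − E)² / E
  purple-flowered: (435 − 446.0625)² / 446.0625 = 0.2744
  white-flowered: (358 − 346.9375)² / 346.9375 = 0.3527
χ² = 0.2744 + 0.3527 = 0.6271 ≈ 0.627
Degrees of freedom = 2 − 1 = 1; critical value at α = 0.05 is 3.841.
Since 0.627 < 3.841, we fail to reject the null hypothesis — the data are consistent with the 9:7 ratio.

0.627; consistent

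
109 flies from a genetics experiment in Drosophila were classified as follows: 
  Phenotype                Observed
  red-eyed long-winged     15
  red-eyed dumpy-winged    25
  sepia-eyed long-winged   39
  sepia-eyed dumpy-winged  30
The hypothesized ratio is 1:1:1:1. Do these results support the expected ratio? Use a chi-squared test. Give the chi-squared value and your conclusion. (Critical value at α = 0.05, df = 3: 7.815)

11.037; not consistent

Under the 1:1:1:1 hypothesis (Σ ratio = 4, N = 109):
  red-eyed long-winged: 109 × 1/4 = 27.25
  red-eyed dumpy-winged: 109 × 1/4 = 27.25
  sepia-eyed long-winged: 109 × 1/4 = 27.25
  sepia-eyed dumpy-winged: 109 × 1/4 = 27.25
χ² = Σ (O − E)² / E
  red-eyed long-winged: (15 − 27.25)² / 27.25 = 5.5069
  red-eyed dumpy-winged: (25 − 27.25)² / 27.25 = 0.1858
  sepia-eyed long-winged: (39 − 27.25)² / 27.25 = 5.0665
  sepia-eyed dumpy-winged: (30 − 27.25)² / 27.25 = 0.2775
χ² = 5.5069 + 0.1858 + 5.0665 + 0.2775 = 11.0367 ≈ 11.037
Degrees of freedom = 4 − 1 = 3; critical value at α = 0.05 is 7.815.
Since 11.037 > 7.815, we reject the null hypothesis — the data do not fit the 1:1:1:1 ratio.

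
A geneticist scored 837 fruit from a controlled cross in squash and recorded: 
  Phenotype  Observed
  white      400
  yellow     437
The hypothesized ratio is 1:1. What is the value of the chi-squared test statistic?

The 1:1 ratio has 2 parts, so with N = 837 the expected counts are:
  white: 837 × 1/2 = 418.5
  yellow: 837 × 1/2 = 418.5
χ² = Σ (O − E)² / E
  white: (400 − 418.5)² / 418.5 = 0.8178
  yellow: (437 − 418.5)² / 418.5 = 0.8178
χ² = 0.8178 + 0.8178 = 1.6356 ≈ 1.636

1.636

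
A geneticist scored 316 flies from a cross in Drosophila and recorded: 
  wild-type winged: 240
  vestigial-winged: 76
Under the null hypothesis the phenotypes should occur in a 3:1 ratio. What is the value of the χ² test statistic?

0.152

The 3:1 ratio has 4 parts, so with N = 316 the expected counts are:
  wild-type winged: 316 × 3/4 = 237
  vestigial-winged: 316 × 1/4 = 79
χ² = Σ (O − E)² / E
  wild-type winged: (240 − 237)² / 237 = 0.0380
  vestigial-winged: (76 − 79)² / 79 = 0.1139
χ² = 0.0380 + 0.1139 = 0.1519 ≈ 0.152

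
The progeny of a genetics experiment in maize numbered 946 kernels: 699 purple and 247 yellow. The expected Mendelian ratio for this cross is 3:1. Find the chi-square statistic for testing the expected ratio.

Total ratio parts = 4. Expected numbers out of 946:
  purple: 946 × 3/4 = 709.5
  yellow: 946 × 1/4 = 236.5
χ² = Σ (O − E)² / E
  purple: (699 − 709.5)² / 709.5 = 0.1554
  yellow: (247 − 236.5)² / 236.5 = 0.4662
χ² = 0.1554 + 0.4662 = 0.6216 ≈ 0.622

0.622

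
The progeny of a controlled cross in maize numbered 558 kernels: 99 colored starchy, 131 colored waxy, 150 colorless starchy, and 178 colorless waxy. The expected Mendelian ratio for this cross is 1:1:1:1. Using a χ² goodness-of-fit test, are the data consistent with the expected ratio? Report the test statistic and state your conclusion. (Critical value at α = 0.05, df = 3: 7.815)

Under the 1:1:1:1 hypothesis (Σ ratio = 4, N = 558):
  colored starchy: 558 × 1/4 = 139.5
  colored waxy: 558 × 1/4 = 139.5
  colorless starchy: 558 × 1/4 = 139.5
  colorless waxy: 558 × 1/4 = 139.5
χ² = Σ (O − E)² / E
  colored starchy: (99 − 139.5)² / 139.5 = 11.7581
  colored waxy: (131 − 139.5)² / 139.5 = 0.5179
  colorless starchy: (150 − 139.5)² / 139.5 = 0.7903
  colorless waxy: (178 − 139.5)² / 139.5 = 10.6254
χ² = 11.7581 + 0.5179 + 0.7903 + 10.6254 = 23.6917 ≈ 23.692
Degrees of freedom = 4 − 1 = 3; critical value at α = 0.05 is 7.815.
Since 23.692 > 7.815, we reject the null hypothesis — the data do not fit the 1:1:1:1 ratio.

23.692; not consistent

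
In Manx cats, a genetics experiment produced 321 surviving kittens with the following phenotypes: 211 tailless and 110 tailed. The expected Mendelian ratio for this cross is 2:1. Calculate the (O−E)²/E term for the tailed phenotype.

0.084

The 2:1 ratio has 3 parts, so with N = 321 the expected counts are:
  tailless: 321 × 2/3 = 214
  tailed: 321 × 1/3 = 107
Contribution of tailed: (110 − 107)² / 107 = 0.0841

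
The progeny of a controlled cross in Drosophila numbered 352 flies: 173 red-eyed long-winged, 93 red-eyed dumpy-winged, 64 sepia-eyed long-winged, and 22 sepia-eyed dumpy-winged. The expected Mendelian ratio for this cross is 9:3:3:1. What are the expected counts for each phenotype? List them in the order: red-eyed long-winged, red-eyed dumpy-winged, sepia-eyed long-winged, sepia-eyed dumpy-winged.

198, 66, 66, 22

The 9:3:3:1 ratio has 16 parts, so with N = 352 the expected counts are:
  red-eyed long-winged: 352 × 9/16 = 198
  red-eyed dumpy-winged: 352 × 3/16 = 66
  sepia-eyed long-winged: 352 × 3/16 = 66
  sepia-eyed dumpy-winged: 352 × 1/16 = 22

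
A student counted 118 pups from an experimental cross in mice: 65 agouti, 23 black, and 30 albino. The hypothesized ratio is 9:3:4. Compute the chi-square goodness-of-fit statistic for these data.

0.072

The 9:3:4 ratio has 16 parts, so with N = 118 the expected counts are:
  agouti: 118 × 9/16 = 66.375
  black: 118 × 3/16 = 22.125
  albino: 118 × 4/16 = 29.5
χ² = Σ (O − E)² / E
  agouti: (65 − 66.375)² / 66.375 = 0.0285
  black: (23 − 22.125)² / 22.125 = 0.0346
  albino: (30 − 29.5)² / 29.5 = 0.0085
χ² = 0.0285 + 0.0346 + 0.0085 = 0.0716 ≈ 0.072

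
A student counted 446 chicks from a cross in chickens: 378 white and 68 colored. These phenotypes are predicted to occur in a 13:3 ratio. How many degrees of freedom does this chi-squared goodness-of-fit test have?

1

A goodness-of-fit test with 2 phenotype classes has df = 2 − 1 = 1.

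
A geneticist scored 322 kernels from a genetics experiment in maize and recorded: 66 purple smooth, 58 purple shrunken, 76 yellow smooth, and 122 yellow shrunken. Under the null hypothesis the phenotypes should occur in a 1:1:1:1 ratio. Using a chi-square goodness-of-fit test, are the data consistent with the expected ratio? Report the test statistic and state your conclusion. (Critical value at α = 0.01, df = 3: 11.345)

30.547; not consistent

Expected counts for N = 322 under a 1:1:1:1 ratio (total parts = 4):
  purple smooth: 322 × 1/4 = 80.5
  purple shrunken: 322 × 1/4 = 80.5
  yellow smooth: 322 × 1/4 = 80.5
  yellow shrunken: 322 × 1/4 = 80.5
χ² = Σ (O − E)² / E
  purple smooth: (66 − 80.5)² / 80.5 = 2.6118
  purple shrunken: (58 − 80.5)² / 80.5 = 6.2888
  yellow smooth: (76 − 80.5)² / 80.5 = 0.2516
  yellow shrunken: (122 − 80.5)² / 80.5 = 21.3944
χ² = 2.6118 + 6.2888 + 0.2516 + 21.3944 = 30.5466 ≈ 30.547
Degrees of freedom = 4 − 1 = 3; critical value at α = 0.01 is 11.345.
Since 30.547 > 11.345, we reject the null hypothesis — the data do not fit the 1:1:1:1 ratio.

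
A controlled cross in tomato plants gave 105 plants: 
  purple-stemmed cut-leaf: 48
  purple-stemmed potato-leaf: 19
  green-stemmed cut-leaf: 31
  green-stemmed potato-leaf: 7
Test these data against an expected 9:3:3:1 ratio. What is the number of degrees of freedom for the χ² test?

3

A goodness-of-fit test with 4 phenotype classes has df = 4 − 1 = 3.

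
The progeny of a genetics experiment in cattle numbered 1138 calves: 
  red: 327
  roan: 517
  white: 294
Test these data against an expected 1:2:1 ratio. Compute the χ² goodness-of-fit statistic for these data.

11.418

Under the 1:2:1 hypothesis (Σ ratio = 4, N = 1138):
  red: 1138 × 1/4 = 284.5
  roan: 1138 × 2/4 = 569
  white: 1138 × 1/4 = 284.5
χ² = Σ (O − E)² / E
  red: (327 − 284.5)² / 284.5 = 6.3489
  roan: (517 − 569)² / 569 = 4.7522
  white: (294 − 284.5)² / 284.5 = 0.3172
χ² = 6.3489 + 4.7522 + 0.3172 = 11.4183 ≈ 11.418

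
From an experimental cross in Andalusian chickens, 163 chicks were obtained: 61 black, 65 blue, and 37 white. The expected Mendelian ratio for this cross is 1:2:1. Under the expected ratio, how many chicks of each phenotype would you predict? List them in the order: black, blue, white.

40.75, 81.5, 40.75

The 1:2:1 ratio has 4 parts, so with N = 163 the expected counts are:
  black: 163 × 1/4 = 40.75
  blue: 163 × 2/4 = 81.5
  white: 163 × 1/4 = 40.75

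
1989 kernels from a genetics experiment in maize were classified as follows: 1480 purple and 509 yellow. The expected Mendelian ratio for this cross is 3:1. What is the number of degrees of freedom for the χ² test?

A goodness-of-fit test with 2 phenotype classes has df = 2 − 1 = 1.

1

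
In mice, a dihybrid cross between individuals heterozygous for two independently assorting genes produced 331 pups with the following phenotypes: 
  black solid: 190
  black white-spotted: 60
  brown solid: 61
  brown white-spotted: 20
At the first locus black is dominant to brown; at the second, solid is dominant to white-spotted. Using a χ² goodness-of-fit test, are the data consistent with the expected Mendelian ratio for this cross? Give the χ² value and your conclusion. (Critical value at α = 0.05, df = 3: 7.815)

A dihybrid F₂ with independent assortment and complete dominance at both loci gives a 9:3:3:1 phenotypic ratio.
Expected counts for N = 331 under a 9:3:3:1 ratio (total parts = 16):
  black solid: 331 × 9/16 = 186.1875
  black white-spotted: 331 × 3/16 = 62.0625
  brown solid: 331 × 3/16 = 62.0625
  brown white-spotted: 331 × 1/16 = 20.6875
χ² = Σ (O − E)² / E
  black solid: (190 − 186.1875)² / 186.1875 = 0.0781
  black white-spotted: (60 − 62.0625)² / 62.0625 = 0.0685
  brown solid: (61 − 62.0625)² / 62.0625 = 0.0182
  brown white-spotted: (20 − 20.6875)² / 20.6875 = 0.0228
χ² = 0.0781 + 0.0685 + 0.0182 + 0.0228 = 0.1876 ≈ 0.188
Degrees of freedom = 4 − 1 = 3; critical value at α = 0.05 is 7.815.
Since 0.188 < 7.815, we fail to reject the null hypothesis — the data are consistent with the 9:3:3:1 ratio.

0.188; consistent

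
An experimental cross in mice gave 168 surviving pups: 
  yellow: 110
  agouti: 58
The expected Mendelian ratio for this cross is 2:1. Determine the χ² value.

0.107

Total ratio parts = 3. Expected numbers out of 168:
  yellow: 168 × 2/3 = 112
  agouti: 168 × 1/3 = 56
χ² = Σ (O − E)² / E
  yellow: (110 − 112)² / 112 = 0.0357
  agouti: (58 − 56)² / 56 = 0.0714
χ² = 0.0357 + 0.0714 = 0.1071 ≈ 0.107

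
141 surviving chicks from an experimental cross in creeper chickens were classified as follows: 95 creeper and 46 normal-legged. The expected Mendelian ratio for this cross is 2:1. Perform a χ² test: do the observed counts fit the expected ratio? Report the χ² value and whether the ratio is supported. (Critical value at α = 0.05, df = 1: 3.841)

Expected counts for N = 141 under a 2:1 ratio (total parts = 3):
  creeper: 141 × 2/3 = 94
  normal-legged: 141 × 1/3 = 47
χ² = Σ (O − E)² / E
  creeper: (95 − 94)² / 94 = 0.0106
  normal-legged: (46 − 47)² / 47 = 0.0213
χ² = 0.0106 + 0.0213 = 0.0319 ≈ 0.032
Degrees of freedom = 2 − 1 = 1; critical value at α = 0.05 is 3.841.
Since 0.032 < 3.841, we fail to reject the null hypothesis — the data are consistent with the 2:1 ratio.

0.032; consistent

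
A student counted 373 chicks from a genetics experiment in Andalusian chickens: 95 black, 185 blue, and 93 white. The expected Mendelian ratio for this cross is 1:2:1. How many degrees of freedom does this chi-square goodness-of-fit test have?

A goodness-of-fit test with 3 phenotype classes has df = 3 − 1 = 2.

2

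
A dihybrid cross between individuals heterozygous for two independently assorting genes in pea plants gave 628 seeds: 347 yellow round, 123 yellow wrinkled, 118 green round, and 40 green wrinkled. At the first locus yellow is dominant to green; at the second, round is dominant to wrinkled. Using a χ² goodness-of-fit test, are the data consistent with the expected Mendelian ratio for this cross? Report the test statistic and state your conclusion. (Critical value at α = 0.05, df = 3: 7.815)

0.360; consistent

A dihybrid F₂ with independent assortment and complete dominance at both loci gives a 9:3:3:1 phenotypic ratio.
The 9:3:3:1 ratio has 16 parts, so with N = 628 the expected counts are:
  yellow round: 628 × 9/16 = 353.25
  yellow wrinkled: 628 × 3/16 = 117.75
  green round: 628 × 3/16 = 117.75
  green wrinkled: 628 × 1/16 = 39.25
χ² = Σ (O − E)² / E
  yellow round: (347 − 353.25)² / 353.25 = 0.1106
  yellow wrinkled: (123 − 117.75)² / 117.75 = 0.2341
  green round: (118 − 117.75)² / 117.75 = 0.0005
  green wrinkled: (40 − 39.25)² / 39.25 = 0.0143
χ² = 0.1106 + 0.2341 + 0.0005 + 0.0143 = 0.3595 ≈ 0.360
Degrees of freedom = 4 − 1 = 3; critical value at α = 0.05 is 7.815.
Since 0.360 < 7.815, we fail to reject the null hypothesis — the data are consistent with the 9:3:3:1 ratio.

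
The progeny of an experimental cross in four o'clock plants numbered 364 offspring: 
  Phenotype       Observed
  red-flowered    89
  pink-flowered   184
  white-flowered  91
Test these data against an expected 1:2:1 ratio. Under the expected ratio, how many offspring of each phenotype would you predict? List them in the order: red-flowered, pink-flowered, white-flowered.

91, 182, 91

The 1:2:1 ratio has 4 parts, so with N = 364 the expected counts are:
  red-flowered: 364 × 1/4 = 91
  pink-flowered: 364 × 2/4 = 182
  white-flowered: 364 × 1/4 = 91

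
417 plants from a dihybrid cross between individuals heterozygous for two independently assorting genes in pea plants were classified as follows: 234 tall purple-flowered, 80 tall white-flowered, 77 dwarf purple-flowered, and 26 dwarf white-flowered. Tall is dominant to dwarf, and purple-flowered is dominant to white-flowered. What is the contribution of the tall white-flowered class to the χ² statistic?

A dihybrid F₂ with independent assortment and complete dominance at both loci gives a 9:3:3:1 phenotypic ratio.
Total ratio parts = 16. Expected numbers out of 417:
  tall purple-flowered: 417 × 9/16 = 234.5625
  tall white-flowered: 417 × 3/16 = 78.1875
  dwarf purple-flowered: 417 × 3/16 = 78.1875
  dwarf white-flowered: 417 × 1/16 = 26.0625
Contribution of tall white-flowered: (80 − 78.1875)² / 78.1875 = 0.0420

0.042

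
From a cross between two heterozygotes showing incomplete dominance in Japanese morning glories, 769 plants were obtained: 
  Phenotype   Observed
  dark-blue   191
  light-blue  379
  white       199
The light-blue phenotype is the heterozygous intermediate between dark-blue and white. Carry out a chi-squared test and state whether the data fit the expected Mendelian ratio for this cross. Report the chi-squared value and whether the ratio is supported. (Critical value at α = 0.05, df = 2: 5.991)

With incomplete dominance, a heterozygote × heterozygote cross gives a 1:2:1 phenotypic ratio.
Expected counts for N = 769 under a 1:2:1 ratio (total parts = 4):
  dark-blue: 769 × 1/4 = 192.25
  light-blue: 769 × 2/4 = 384.5
  white: 769 × 1/4 = 192.25
χ² = Σ (O − E)² / E
  dark-blue: (191 − 192.25)² / 192.25 = 0.0081
  light-blue: (379 − 384.5)² / 384.5 = 0.0787
  white: (199 − 192.25)² / 192.25 = 0.2370
χ² = 0.0081 + 0.0787 + 0.2370 = 0.3238 ≈ 0.324
Degrees of freedom = 3 − 1 = 2; critical value at α = 0.05 is 5.991.
Since 0.324 < 5.991, we fail to reject the null hypothesis — the data are consistent with the 1:2:1 ratio.

0.324; consistent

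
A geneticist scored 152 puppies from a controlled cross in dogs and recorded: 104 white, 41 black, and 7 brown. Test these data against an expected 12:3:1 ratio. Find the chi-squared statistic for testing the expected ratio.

7.018

The 12:3:1 ratio has 16 parts, so with N = 152 the expected counts are:
  white: 152 × 12/16 = 114
  black: 152 × 3/16 = 28.5
  brown: 152 × 1/16 = 9.5
χ² = Σ (O − E)² / E
  white: (104 − 114)² / 114 = 0.8772
  black: (41 − 28.5)² / 28.5 = 5.4825
  brown: (7 − 9.5)² / 9.5 = 0.6579
χ² = 0.8772 + 5.4825 + 0.6579 = 7.0176 ≈ 7.018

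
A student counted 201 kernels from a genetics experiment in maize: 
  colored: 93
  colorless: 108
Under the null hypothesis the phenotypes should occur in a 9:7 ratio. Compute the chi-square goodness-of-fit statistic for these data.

8.137

Expected counts for N = 201 under a 9:7 ratio (total parts = 16):
  colored: 201 × 9/16 = 113.0625
  colorless: 201 × 7/16 = 87.9375
χ² = Σ (O − E)² / E
  colored: (93 − 113.0625)² / 113.0625 = 3.5600
  colorless: (108 − 87.9375)² / 87.9375 = 4.5772
χ² = 3.5600 + 4.5772 = 8.1372 ≈ 8.137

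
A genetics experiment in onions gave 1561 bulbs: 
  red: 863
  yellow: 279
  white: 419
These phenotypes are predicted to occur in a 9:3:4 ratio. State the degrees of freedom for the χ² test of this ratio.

A goodness-of-fit test with 3 phenotype classes has df = 3 − 1 = 2.

2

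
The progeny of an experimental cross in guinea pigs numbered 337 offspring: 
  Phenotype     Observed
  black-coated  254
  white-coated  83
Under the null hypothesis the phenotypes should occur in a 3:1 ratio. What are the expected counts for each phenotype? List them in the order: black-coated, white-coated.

252.75, 84.25

Total ratio parts = 4. Expected numbers out of 337:
  black-coated: 337 × 3/4 = 252.75
  white-coated: 337 × 1/4 = 84.25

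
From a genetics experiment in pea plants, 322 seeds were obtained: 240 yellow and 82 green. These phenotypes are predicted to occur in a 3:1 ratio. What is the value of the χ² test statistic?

Expected counts for N = 322 under a 3:1 ratio (total parts = 4):
  yellow: 322 × 3/4 = 241.5
  green: 322 × 1/4 = 80.5
χ² = Σ (O − E)² / E
  yellow: (240 − 241.5)² / 241.5 = 0.0093
  green: (82 − 80.5)² / 80.5 = 0.0280
χ² = 0.0093 + 0.0280 = 0.0373 ≈ 0.037

0.037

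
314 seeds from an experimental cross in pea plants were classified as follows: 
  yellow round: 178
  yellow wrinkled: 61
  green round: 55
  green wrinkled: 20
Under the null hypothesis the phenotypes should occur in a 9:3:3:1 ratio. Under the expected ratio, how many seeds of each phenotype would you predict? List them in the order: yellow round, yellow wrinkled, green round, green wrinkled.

176.625, 58.875, 58.875, 19.625

Under the 9:3:3:1 hypothesis (Σ ratio = 16, N = 314):
  yellow round: 314 × 9/16 = 176.625
  yellow wrinkled: 314 × 3/16 = 58.875
  green round: 314 × 3/16 = 58.875
  green wrinkled: 314 × 1/16 = 19.625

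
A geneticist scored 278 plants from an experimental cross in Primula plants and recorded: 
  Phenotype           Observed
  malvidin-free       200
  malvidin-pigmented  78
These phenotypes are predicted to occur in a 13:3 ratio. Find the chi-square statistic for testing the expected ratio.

15.809

Expected counts for N = 278 under a 13:3 ratio (total parts = 16):
  malvidin-free: 278 × 13/16 = 225.875
  malvidin-pigmented: 278 × 3/16 = 52.125
χ² = Σ (O − E)² / E
  malvidin-free: (200 − 225.875)² / 225.875 = 2.9641
  malvidin-pigmented: (78 − 52.125)² / 52.125 = 12.8444
χ² = 2.9641 + 12.8444 = 15.8085 ≈ 15.809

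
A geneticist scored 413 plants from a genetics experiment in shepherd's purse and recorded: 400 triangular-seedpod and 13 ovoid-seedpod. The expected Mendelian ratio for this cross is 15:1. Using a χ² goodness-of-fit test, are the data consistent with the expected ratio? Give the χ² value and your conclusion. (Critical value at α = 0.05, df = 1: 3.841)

Total ratio parts = 16. Expected numbers out of 413:
  triangular-seedpod: 413 × 15/16 = 387.1875
  ovoid-seedpod: 413 × 1/16 = 25.8125
χ² = Σ (O − E)² / E
  triangular-seedpod: (400 − 387.1875)² / 387.1875 = 0.4240
  ovoid-seedpod: (13 − 25.8125)² / 25.8125 = 6.3597
χ² = 0.4240 + 6.3597 = 6.7837 ≈ 6.784
Degrees of freedom = 2 − 1 = 1; critical value at α = 0.05 is 3.841.
Since 6.784 > 3.841, we reject the null hypothesis — the data do not fit the 15:1 ratio.

6.784; not consistent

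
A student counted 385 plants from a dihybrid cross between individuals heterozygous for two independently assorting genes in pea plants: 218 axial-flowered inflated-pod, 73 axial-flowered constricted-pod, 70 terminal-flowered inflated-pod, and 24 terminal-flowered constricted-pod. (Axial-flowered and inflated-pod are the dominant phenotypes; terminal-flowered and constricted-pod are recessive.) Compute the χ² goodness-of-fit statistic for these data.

A dihybrid F₂ with independent assortment and complete dominance at both loci gives a 9:3:3:1 phenotypic ratio.
The 9:3:3:1 ratio has 16 parts, so with N = 385 the expected counts are:
  axial-flowered inflated-pod: 385 × 9/16 = 216.5625
  axial-flowered constricted-pod: 385 × 3/16 = 72.1875
  terminal-flowered inflated-pod: 385 × 3/16 = 72.1875
  terminal-flowered constricted-pod: 385 × 1/16 = 24.0625
χ² = Σ (O − E)² / E
  axial-flowered inflated-pod: (218 − 216.5625)² / 216.5625 = 0.0095
  axial-flowered constricted-pod: (73 − 72.1875)² / 72.1875 = 0.0091
  terminal-flowered inflated-pod: (70 − 72.1875)² / 72.1875 = 0.0663
  terminal-flowered constricted-pod: (24 − 24.0625)² / 24.0625 = 0.0002
χ² = 0.0095 + 0.0091 + 0.0663 + 0.0002 = 0.0851 ≈ 0.085

0.085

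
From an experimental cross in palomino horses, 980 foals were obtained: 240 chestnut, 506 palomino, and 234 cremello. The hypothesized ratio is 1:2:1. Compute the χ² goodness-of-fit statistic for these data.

The 1:2:1 ratio has 4 parts, so with N = 980 the expected counts are:
  chestnut: 980 × 1/4 = 245
  palomino: 980 × 2/4 = 490
  cremello: 980 × 1/4 = 245
χ² = Σ (O − E)² / E
  chestnut: (240 − 245)² / 245 = 0.1020
  palomino: (506 − 490)² / 490 = 0.5224
  cremello: (234 − 245)² / 245 = 0.4939
χ² = 0.1020 + 0.5224 + 0.4939 = 1.1183 ≈ 1.118

1.118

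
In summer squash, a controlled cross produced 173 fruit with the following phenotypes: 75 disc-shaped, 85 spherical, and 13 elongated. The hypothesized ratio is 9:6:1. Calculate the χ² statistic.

Total ratio parts = 16. Expected numbers out of 173:
  disc-shaped: 173 × 9/16 = 97.3125
  spherical: 173 × 6/16 = 64.875
  elongated: 173 × 1/16 = 10.8125
χ² = Σ (O − E)² / E
  disc-shaped: (75 − 97.3125)² / 97.3125 = 5.1160
  spherical: (85 − 64.875)² / 64.875 = 6.2430
  elongated: (13 − 10.8125)² / 10.8125 = 0.4426
χ² = 5.1160 + 6.2430 + 0.4426 = 11.8016 ≈ 11.802

11.802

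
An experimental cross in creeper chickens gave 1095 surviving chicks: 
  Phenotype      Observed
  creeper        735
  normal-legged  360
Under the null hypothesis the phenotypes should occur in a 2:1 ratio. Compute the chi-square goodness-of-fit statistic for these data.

The 2:1 ratio has 3 parts, so with N = 1095 the expected counts are:
  creeper: 1095 × 2/3 = 730
  normal-legged: 1095 × 1/3 = 365
χ² = Σ (O − E)² / E
  creeper: (735 − 730)² / 730 = 0.0342
  normal-legged: (360 − 365)² / 365 = 0.0685
χ² = 0.0342 + 0.0685 = 0.1027 ≈ 0.103

0.103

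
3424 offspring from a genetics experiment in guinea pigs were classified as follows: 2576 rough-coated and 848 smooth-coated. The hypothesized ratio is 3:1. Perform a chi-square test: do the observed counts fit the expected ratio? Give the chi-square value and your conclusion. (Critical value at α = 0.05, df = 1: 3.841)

0.100; consistent

Total ratio parts = 4. Expected numbers out of 3424:
  rough-coated: 3424 × 3/4 = 2568
  smooth-coated: 3424 × 1/4 = 856
χ² = Σ (O − E)² / E
  rough-coated: (2576 − 2568)² / 2568 = 0.0249
  smooth-coated: (848 − 856)² / 856 = 0.0748
χ² = 0.0249 + 0.0748 = 0.0997 ≈ 0.100
Degrees of freedom = 2 − 1 = 1; critical value at α = 0.05 is 3.841.
Since 0.100 < 3.841, we fail to reject the null hypothesis — the data are consistent with the 3:1 ratio.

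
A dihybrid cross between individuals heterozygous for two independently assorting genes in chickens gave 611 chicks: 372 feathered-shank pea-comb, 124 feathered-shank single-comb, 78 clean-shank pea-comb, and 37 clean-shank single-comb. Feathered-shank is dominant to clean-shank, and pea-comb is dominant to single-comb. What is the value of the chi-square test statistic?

14.816

A dihybrid F₂ with independent assortment and complete dominance at both loci gives a 9:3:3:1 phenotypic ratio.
Total ratio parts = 16. Expected numbers out of 611:
  feathered-shank pea-comb: 611 × 9/16 = 343.6875
  feathered-shank single-comb: 611 × 3/16 = 114.5625
  clean-shank pea-comb: 611 × 3/16 = 114.5625
  clean-shank single-comb: 611 × 1/16 = 38.1875
χ² = Σ (O − E)² / E
  feathered-shank pea-comb: (372 − 343.6875)² / 343.6875 = 2.3323
  feathered-shank single-comb: (124 − 114.5625)² / 114.5625 = 0.7774
  clean-shank pea-comb: (78 − 114.5625)² / 114.5625 = 11.6689
  clean-shank single-comb: (37 − 38.1875)² / 38.1875 = 0.0369
χ² = 2.3323 + 0.7774 + 11.6689 + 0.0369 = 14.8155 ≈ 14.816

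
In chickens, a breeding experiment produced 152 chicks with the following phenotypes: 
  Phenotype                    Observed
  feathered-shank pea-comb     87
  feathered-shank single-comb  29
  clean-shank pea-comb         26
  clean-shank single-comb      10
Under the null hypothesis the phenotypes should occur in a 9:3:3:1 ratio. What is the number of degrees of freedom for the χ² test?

A goodness-of-fit test with 4 phenotype classes has df = 4 − 1 = 3.

3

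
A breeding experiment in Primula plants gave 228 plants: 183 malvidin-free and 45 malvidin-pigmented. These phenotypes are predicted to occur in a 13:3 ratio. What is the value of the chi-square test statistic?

The 13:3 ratio has 16 parts, so with N = 228 the expected counts are:
  malvidin-free: 228 × 13/16 = 185.25
  malvidin-pigmented: 228 × 3/16 = 42.75
χ² = Σ (O − E)² / E
  malvidin-free: (183 − 185.25)² / 185.25 = 0.0273
  malvidin-pigmented: (45 − 42.75)² / 42.75 = 0.1184
χ² = 0.0273 + 0.1184 = 0.1457 ≈ 0.146

0.146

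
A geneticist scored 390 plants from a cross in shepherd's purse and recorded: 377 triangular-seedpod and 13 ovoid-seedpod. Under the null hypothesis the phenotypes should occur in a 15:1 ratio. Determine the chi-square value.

Under the 15:1 hypothesis (Σ ratio = 16, N = 390):
  triangular-seedpod: 390 × 15/16 = 365.625
  ovoid-seedpod: 390 × 1/16 = 24.375
χ² = Σ (O − E)² / E
  triangular-seedpod: (377 − 365.625)² / 365.625 = 0.3539
  ovoid-seedpod: (13 − 24.375)² / 24.375 = 5.3083
χ² = 0.3539 + 5.3083 = 5.6622 ≈ 5.662

5.662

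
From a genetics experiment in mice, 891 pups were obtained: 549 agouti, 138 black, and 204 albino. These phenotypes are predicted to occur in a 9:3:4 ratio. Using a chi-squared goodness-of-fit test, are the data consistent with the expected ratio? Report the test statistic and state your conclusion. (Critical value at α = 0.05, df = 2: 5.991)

11.195; not consistent

The 9:3:4 ratio has 16 parts, so with N = 891 the expected counts are:
  agouti: 891 × 9/16 = 501.1875
  black: 891 × 3/16 = 167.0625
  albino: 891 × 4/16 = 222.75
χ² = Σ (O − E)² / E
  agouti: (549 − 501.1875)² / 501.1875 = 4.5612
  black: (138 − 167.0625)² / 167.0625 = 5.0558
  albino: (204 − 222.75)² / 222.75 = 1.5783
χ² = 4.5612 + 5.0558 + 1.5783 = 11.1953 ≈ 11.195
Degrees of freedom = 3 − 1 = 2; critical value at α = 0.05 is 5.991.
Since 11.195 > 5.991, we reject the null hypothesis — the data do not fit the 9:3:4 ratio.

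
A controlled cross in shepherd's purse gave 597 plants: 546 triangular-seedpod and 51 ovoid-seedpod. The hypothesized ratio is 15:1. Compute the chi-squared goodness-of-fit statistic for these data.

Expected counts for N = 597 under a 15:1 ratio (total parts = 16):
  triangular-seedpod: 597 × 15/16 = 559.6875
  ovoid-seedpod: 597 × 1/16 = 37.3125
χ² = Σ (O − E)² / E
  triangular-seedpod: (546 − 559.6875)² / 559.6875 = 0.3347
  ovoid-seedpod: (51 − 37.3125)² / 37.3125 = 5.0210
χ² = 0.3347 + 5.0210 = 5.3557 ≈ 5.356

5.356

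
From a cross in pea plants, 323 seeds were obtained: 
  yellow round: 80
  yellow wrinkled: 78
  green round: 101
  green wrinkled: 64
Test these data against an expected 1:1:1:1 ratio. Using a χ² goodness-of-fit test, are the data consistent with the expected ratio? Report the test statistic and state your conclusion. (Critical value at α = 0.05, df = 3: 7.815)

8.653; not consistent

Expected counts for N = 323 under a 1:1:1:1 ratio (total parts = 4):
  yellow round: 323 × 1/4 = 80.75
  yellow wrinkled: 323 × 1/4 = 80.75
  green round: 323 × 1/4 = 80.75
  green wrinkled: 323 × 1/4 = 80.75
χ² = Σ (O − E)² / E
  yellow round: (80 − 80.75)² / 80.75 = 0.0070
  yellow wrinkled: (78 − 80.75)² / 80.75 = 0.0937
  green round: (101 − 80.75)² / 80.75 = 5.0782
  green wrinkled: (64 − 80.75)² / 80.75 = 3.4745
χ² = 0.0070 + 0.0937 + 5.0782 + 3.4745 = 8.6534 ≈ 8.653
Degrees of freedom = 4 − 1 = 3; critical value at α = 0.05 is 7.815.
Since 8.653 > 7.815, we reject the null hypothesis — the data do not fit the 1:1:1:1 ratio.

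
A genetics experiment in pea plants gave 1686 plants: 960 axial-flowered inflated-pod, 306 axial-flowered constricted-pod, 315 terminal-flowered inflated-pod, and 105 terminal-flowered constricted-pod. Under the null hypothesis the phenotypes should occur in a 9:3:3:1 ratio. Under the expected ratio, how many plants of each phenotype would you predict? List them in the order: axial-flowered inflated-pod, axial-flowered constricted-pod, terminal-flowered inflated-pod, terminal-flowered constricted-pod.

The 9:3:3:1 ratio has 16 parts, so with N = 1686 the expected counts are:
  axial-flowered inflated-pod: 1686 × 9/16 = 948.375
  axial-flowered constricted-pod: 1686 × 3/16 = 316.125
  terminal-flowered inflated-pod: 1686 × 3/16 = 316.125
  terminal-flowered constricted-pod: 1686 × 1/16 = 105.375

948.375, 316.125, 316.125, 105.375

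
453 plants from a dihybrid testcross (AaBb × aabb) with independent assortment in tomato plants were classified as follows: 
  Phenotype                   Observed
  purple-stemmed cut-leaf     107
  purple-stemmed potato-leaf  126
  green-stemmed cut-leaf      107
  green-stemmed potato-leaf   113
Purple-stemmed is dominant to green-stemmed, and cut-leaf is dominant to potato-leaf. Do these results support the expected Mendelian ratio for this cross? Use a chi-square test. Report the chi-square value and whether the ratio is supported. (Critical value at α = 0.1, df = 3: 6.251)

2.126; consistent

A dihybrid testcross with independent assortment gives a 1:1:1:1 ratio.
Total ratio parts = 4. Expected numbers out of 453:
  purple-stemmed cut-leaf: 453 × 1/4 = 113.25
  purple-stemmed potato-leaf: 453 × 1/4 = 113.25
  green-stemmed cut-leaf: 453 × 1/4 = 113.25
  green-stemmed potato-leaf: 453 × 1/4 = 113.25
χ² = Σ (O − E)² / E
  purple-stemmed cut-leaf: (107 − 113.25)² / 113.25 = 0.3449
  purple-stemmed potato-leaf: (126 − 113.25)² / 113.25 = 1.4354
  green-stemmed cut-leaf: (107 − 113.25)² / 113.25 = 0.3449
  green-stemmed potato-leaf: (113 − 113.25)² / 113.25 = 0.0006
χ² = 0.3449 + 1.4354 + 0.3449 + 0.0006 = 2.1258 ≈ 2.126
Degrees of freedom = 4 − 1 = 3; critical value at α = 0.1 is 6.251.
Since 2.126 < 6.251, we fail to reject the null hypothesis — the data are consistent with the 1:1:1:1 ratio.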